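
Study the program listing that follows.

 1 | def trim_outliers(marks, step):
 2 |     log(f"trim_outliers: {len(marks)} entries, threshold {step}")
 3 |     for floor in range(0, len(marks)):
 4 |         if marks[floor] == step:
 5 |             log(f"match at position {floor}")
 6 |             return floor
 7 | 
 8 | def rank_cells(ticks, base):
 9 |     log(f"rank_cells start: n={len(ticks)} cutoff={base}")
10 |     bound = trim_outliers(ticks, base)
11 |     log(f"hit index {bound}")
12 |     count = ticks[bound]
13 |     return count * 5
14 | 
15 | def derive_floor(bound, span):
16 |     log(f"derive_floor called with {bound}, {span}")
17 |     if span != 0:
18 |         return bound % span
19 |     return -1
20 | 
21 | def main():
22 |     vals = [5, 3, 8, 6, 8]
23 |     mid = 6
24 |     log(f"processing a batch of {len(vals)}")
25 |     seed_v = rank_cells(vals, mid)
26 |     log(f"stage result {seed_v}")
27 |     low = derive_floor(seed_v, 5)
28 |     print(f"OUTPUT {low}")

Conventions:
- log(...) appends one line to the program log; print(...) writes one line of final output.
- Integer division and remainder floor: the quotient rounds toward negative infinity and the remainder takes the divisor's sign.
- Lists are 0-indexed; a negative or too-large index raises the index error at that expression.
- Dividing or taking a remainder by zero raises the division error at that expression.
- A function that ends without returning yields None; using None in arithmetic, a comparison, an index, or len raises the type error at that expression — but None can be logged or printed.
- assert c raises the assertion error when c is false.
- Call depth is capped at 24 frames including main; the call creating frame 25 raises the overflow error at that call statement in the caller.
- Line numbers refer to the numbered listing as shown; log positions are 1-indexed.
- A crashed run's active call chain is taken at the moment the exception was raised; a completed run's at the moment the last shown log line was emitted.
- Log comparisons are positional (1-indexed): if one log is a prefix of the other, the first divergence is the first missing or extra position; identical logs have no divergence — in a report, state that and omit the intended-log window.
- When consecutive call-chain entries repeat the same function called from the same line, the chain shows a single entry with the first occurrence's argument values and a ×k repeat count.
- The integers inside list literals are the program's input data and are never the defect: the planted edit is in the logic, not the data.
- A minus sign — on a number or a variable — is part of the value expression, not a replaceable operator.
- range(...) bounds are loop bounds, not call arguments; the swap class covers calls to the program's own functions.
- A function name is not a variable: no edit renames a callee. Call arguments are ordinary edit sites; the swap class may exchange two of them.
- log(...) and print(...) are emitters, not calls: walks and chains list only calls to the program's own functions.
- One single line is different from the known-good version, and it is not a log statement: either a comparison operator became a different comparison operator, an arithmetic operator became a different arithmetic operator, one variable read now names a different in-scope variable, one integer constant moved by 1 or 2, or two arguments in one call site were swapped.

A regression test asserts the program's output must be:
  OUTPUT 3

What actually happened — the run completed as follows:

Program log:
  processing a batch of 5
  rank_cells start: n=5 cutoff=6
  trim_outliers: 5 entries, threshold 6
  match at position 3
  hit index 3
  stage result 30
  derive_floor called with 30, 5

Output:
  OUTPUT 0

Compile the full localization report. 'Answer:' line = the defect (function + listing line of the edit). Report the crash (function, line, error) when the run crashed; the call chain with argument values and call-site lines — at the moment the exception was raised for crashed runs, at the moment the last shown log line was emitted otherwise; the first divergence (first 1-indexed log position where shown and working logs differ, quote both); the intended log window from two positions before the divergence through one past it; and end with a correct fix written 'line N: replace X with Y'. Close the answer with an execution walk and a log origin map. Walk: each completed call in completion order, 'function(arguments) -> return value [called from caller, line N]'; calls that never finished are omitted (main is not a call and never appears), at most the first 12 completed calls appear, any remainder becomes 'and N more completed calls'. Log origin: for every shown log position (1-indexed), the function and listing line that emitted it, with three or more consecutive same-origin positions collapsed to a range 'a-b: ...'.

Answer: the defect is in rank_cells at line 13.
Core observation: The log first diverges at position 6: the faulty run prints 'stage result 30' where the working version prints 'stage result 18'.
Call chain: main -> derive_floor(30, 5) (called at line 27).
First divergence: at position 6 the run shows 'stage result 30' where the working version logs 'stage result 18'.
Intended log window:
  4: match at position 3
  5: hit index 3
  6: stage result 18
  7: derive_floor called with 18, 5
Execution walk:
  trim_outliers([5, 3, 8, 6, 8], 6) -> 3  [called from rank_cells, line 10]
  rank_cells([5, 3, 8, 6, 8], 6) -> 30  [called from main, line 25]
  derive_floor(30, 5) -> 0  [called from main, line 27]
Log origins:
  1: from main, line 24
  2: from rank_cells, line 9
  3: from trim_outliers, line 2
  4: from trim_outliers, line 5
  5: from rank_cells, line 11
  6: from main, line 26
  7: from derive_floor, line 16
A correct fix: line 13: replace `5` with `3`.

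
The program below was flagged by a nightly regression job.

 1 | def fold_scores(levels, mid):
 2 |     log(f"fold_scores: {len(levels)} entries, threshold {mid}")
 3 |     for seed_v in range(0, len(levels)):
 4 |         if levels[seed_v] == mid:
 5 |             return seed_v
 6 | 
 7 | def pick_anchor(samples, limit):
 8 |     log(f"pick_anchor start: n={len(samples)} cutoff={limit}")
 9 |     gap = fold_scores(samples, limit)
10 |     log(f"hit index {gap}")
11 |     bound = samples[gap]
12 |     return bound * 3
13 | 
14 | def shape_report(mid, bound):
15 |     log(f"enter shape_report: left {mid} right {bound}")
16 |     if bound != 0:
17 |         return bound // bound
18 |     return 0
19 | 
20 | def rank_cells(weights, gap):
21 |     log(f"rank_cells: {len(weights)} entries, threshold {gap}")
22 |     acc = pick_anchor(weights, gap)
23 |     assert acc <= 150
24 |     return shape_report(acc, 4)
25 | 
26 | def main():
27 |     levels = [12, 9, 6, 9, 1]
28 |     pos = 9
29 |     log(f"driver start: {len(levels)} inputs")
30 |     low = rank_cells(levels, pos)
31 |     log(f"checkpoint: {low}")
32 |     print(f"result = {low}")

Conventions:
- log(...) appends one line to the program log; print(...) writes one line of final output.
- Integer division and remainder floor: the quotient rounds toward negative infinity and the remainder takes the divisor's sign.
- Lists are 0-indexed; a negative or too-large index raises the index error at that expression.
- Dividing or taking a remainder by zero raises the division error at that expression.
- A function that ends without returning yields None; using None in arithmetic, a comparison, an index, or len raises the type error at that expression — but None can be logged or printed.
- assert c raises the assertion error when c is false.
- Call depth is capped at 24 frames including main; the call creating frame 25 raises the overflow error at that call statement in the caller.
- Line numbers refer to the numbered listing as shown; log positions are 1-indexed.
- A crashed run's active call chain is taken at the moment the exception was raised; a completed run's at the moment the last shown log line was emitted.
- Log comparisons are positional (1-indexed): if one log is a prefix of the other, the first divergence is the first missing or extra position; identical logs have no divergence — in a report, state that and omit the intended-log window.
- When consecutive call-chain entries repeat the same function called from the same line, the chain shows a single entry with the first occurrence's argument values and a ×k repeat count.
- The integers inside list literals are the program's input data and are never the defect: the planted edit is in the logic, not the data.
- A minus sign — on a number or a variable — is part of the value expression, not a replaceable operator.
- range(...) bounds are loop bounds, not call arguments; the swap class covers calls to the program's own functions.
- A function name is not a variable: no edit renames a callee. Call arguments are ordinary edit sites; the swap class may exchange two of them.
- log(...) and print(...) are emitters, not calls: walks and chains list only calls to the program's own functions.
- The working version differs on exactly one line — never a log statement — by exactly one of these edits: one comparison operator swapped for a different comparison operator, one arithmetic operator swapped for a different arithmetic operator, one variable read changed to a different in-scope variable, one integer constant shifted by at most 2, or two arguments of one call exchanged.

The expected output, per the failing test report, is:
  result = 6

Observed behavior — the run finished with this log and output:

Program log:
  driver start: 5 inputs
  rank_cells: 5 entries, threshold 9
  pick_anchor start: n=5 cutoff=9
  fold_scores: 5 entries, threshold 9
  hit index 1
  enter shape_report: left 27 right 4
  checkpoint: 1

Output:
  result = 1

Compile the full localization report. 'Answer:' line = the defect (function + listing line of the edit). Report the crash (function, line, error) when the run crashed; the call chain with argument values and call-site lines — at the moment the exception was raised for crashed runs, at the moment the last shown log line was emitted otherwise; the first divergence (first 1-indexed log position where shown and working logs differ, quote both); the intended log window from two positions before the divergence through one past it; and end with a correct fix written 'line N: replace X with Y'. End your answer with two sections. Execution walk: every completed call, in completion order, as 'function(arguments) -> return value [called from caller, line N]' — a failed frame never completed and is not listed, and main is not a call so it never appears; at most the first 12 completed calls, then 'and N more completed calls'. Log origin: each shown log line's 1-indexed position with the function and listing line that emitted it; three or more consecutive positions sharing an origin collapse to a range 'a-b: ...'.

Answer: the defect is in shape_report at line 17.
Key fact: Position 7 is the first bad log line: 'checkpoint: 1' should read 'checkpoint: 6'.
Call chain: main.
First divergence: position 7 — the shown line 'checkpoint: 1' should read 'checkpoint: 6'.
Intended log window:
  5: hit index 1
  6: enter shape_report: left 27 right 4
  7: checkpoint: 6
Execution walk:
  fold_scores([12, 9, 6, 9, 1], 9) -> 1  [called from pick_anchor, line 9]
  pick_anchor([12, 9, 6, 9, 1], 9) -> 27  [called from rank_cells, line 22]
  shape_report(27, 4) -> 1  [called from rank_cells, line 24]
  rank_cells([12, 9, 6, 9, 1], 9) -> 1  [called from main, line 30]
Log line origins:
  1: from main, line 29
  2: from rank_cells, line 21
  3: from pick_anchor, line 8
  4: from fold_scores, line 2
  5: from pick_anchor, line 10
  6: from shape_report, line 15
  7: from main, line 31
A correct fix: line 17: replace `bound // bound` with `mid // bound`.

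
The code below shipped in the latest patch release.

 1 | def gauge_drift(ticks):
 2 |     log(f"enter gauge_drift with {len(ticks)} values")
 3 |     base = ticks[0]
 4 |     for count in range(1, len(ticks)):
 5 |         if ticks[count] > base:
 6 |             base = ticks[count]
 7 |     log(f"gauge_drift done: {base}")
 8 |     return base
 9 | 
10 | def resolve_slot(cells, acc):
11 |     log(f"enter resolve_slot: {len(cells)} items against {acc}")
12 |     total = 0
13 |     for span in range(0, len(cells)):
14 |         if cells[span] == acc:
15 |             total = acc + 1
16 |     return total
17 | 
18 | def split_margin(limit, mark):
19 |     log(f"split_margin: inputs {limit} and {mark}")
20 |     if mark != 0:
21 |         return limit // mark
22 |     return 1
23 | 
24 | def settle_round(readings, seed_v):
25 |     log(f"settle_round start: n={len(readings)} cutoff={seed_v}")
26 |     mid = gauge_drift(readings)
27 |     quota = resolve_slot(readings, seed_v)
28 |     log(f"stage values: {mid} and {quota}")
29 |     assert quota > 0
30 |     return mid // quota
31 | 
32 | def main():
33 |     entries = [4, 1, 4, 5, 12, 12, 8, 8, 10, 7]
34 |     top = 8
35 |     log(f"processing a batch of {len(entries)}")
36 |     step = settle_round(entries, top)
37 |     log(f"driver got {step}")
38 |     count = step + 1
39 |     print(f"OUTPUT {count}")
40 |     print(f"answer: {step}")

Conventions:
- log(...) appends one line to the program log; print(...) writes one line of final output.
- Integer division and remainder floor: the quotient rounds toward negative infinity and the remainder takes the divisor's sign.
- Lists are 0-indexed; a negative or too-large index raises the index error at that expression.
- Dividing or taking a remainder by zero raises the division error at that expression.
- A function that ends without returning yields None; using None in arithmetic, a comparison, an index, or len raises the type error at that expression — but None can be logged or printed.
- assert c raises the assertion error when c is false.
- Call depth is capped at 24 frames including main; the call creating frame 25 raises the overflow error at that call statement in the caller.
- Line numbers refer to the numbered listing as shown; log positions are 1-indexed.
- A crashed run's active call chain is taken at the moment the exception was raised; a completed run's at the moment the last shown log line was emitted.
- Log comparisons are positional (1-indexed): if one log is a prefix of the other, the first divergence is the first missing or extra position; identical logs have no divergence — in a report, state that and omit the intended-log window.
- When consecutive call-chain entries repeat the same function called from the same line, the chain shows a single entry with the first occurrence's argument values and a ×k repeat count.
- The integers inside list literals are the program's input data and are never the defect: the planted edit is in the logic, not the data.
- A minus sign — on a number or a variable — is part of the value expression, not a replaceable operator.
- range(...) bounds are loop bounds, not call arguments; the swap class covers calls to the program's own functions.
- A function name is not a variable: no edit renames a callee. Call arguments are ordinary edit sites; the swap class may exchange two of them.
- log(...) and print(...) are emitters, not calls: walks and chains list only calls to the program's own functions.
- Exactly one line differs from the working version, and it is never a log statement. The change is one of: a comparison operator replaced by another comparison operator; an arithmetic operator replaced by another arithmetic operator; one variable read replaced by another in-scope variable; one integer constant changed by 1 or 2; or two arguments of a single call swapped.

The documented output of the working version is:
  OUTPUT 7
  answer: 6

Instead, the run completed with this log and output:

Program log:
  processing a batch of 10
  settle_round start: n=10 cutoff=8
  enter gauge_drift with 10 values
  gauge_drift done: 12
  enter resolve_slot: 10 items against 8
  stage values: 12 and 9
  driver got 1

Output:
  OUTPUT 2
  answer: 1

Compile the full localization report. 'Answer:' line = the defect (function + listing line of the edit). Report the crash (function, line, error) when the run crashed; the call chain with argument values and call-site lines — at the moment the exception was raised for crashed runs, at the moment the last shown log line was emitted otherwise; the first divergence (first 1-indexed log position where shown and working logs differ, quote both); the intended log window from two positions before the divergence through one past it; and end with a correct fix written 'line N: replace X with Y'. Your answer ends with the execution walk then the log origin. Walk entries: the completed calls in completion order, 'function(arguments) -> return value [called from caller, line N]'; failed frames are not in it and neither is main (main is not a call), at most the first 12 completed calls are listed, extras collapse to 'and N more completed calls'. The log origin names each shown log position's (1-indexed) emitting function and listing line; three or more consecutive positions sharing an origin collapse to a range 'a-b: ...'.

Answer: the defect is in resolve_slot at line 15.
Key observation: At log position 6 the runs split — shown 'stage values: 12 and 9', but the working version logs 'stage values: 12 and 2'.
Call chain: main.
First divergence: position 6; shown 'stage values: 12 and 9' vs intended 'stage values: 12 and 2'.
Intended log window:
  4: gauge_drift done: 12
  5: enter resolve_slot: 10 items against 8
  6: stage values: 12 and 2
  7: driver got 6
Execution walk:
  gauge_drift([4, 1, 4, 5, 12, 12, 8, 8, 10, 7]) -> 12  [called from settle_round, line 26]
  resolve_slot([4, 1, 4, 5, 12, 12, 8, 8, 10, 7], 8) -> 9  [called from settle_round, line 27]
  settle_round([4, 1, 4, 5, 12, 12, 8, 8, 10, 7], 8) -> 1  [called from main, line 36]
Log line origins:
  1: emitted by main (line 35)
  2: emitted by settle_round (line 25)
  3: emitted by gauge_drift (line 2)
  4: emitted by gauge_drift (line 7)
  5: emitted by resolve_slot (line 11)
  6: emitted by settle_round (line 28)
  7: emitted by main (line 37)
A correct fix: line 15: replace `acc` with `total`.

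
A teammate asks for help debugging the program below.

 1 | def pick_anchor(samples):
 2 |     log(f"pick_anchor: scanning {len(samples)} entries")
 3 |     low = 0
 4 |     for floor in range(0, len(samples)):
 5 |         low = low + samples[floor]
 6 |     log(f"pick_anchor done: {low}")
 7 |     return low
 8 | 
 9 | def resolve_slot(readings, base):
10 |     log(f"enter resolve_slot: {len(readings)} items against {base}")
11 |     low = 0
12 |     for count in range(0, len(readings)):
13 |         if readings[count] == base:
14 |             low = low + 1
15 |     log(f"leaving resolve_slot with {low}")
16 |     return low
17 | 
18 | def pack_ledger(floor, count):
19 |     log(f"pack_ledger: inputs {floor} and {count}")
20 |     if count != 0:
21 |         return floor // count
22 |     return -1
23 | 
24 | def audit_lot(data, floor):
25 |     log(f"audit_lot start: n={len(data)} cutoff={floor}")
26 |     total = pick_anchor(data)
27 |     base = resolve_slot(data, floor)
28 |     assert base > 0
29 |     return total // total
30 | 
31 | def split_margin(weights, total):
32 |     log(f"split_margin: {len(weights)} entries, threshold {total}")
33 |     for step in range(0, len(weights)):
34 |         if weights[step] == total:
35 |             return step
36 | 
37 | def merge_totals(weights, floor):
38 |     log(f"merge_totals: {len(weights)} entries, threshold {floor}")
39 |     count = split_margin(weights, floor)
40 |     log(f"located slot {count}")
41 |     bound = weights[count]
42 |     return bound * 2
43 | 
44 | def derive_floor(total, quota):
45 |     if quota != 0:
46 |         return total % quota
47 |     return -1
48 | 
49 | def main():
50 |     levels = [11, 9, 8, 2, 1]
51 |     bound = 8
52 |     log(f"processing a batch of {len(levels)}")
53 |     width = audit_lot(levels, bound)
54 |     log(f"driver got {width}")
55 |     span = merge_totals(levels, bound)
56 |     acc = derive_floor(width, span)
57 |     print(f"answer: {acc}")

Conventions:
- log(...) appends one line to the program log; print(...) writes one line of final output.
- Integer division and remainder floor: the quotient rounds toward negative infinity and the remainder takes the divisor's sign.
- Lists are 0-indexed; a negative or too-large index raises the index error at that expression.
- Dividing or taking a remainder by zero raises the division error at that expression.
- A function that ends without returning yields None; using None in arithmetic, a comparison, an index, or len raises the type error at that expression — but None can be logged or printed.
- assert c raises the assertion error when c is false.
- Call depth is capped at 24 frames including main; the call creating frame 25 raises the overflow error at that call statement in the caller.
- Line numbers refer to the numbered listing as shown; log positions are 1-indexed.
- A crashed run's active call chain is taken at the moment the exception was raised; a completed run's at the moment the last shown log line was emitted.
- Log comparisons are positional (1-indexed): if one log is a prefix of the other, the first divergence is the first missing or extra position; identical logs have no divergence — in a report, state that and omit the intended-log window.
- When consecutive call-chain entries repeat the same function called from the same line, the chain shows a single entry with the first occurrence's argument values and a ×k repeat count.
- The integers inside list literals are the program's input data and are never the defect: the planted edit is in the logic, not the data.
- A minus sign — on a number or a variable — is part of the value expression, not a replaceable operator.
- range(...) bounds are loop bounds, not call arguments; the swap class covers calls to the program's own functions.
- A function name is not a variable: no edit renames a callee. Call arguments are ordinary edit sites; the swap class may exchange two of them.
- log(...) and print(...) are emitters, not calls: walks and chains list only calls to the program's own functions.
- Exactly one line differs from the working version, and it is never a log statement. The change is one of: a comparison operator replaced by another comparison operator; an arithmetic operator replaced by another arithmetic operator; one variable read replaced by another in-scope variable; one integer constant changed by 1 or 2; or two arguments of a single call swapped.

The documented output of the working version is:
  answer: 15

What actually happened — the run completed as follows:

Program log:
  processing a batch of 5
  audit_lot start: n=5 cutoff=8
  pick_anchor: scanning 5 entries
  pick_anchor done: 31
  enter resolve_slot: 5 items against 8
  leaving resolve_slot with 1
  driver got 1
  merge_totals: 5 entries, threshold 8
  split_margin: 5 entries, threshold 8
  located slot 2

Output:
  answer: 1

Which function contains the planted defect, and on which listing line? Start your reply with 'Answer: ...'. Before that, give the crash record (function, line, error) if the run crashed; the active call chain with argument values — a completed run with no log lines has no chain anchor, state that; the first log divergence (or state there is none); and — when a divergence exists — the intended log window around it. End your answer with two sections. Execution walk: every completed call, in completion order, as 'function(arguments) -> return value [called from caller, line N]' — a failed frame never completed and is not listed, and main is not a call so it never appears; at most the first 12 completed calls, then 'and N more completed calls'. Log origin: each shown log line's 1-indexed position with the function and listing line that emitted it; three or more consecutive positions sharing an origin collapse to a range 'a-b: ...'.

Answer: the defect is in audit_lot at line 29.
Core observation: Everything matches until log position 7, which reads 'driver got 1' in place of 'driver got 31'.
Call chain: main -> merge_totals([11, 9, 8, 2, 1], 8) (called at line 55).
First divergence: position 7 — the shown line 'driver got 1' should read 'driver got 31'.
Intended log window:
  5: enter resolve_slot: 5 items against 8
  6: leaving resolve_slot with 1
  7: driver got 31
  8: merge_totals: 5 entries, threshold 8
Execution walk:
  pick_anchor([11, 9, 8, 2, 1]) -> 31  [called from audit_lot, line 26]
  resolve_slot([11, 9, 8, 2, 1], 8) -> 1  [called from audit_lot, line 27]
  audit_lot([11, 9, 8, 2, 1], 8) -> 1  [called from main, line 53]
  split_margin([11, 9, 8, 2, 1], 8) -> 2  [called from merge_totals, line 39]
  merge_totals([11, 9, 8, 2, 1], 8) -> 16  [called from main, line 55]
  derive_floor(1, 16) -> 1  [called from main, line 56]
Origin of each log line:
  1: emitted by main (line 52)
  2: emitted by audit_lot (line 25)
  3: emitted by pick_anchor (line 2)
  4: emitted by pick_anchor (line 6)
  5: emitted by resolve_slot (line 10)
  6: emitted by resolve_slot (line 15)
  7: emitted by main (line 54)
  8: emitted by merge_totals (line 38)
  9: emitted by split_margin (line 32)
  10: emitted by merge_totals (line 40)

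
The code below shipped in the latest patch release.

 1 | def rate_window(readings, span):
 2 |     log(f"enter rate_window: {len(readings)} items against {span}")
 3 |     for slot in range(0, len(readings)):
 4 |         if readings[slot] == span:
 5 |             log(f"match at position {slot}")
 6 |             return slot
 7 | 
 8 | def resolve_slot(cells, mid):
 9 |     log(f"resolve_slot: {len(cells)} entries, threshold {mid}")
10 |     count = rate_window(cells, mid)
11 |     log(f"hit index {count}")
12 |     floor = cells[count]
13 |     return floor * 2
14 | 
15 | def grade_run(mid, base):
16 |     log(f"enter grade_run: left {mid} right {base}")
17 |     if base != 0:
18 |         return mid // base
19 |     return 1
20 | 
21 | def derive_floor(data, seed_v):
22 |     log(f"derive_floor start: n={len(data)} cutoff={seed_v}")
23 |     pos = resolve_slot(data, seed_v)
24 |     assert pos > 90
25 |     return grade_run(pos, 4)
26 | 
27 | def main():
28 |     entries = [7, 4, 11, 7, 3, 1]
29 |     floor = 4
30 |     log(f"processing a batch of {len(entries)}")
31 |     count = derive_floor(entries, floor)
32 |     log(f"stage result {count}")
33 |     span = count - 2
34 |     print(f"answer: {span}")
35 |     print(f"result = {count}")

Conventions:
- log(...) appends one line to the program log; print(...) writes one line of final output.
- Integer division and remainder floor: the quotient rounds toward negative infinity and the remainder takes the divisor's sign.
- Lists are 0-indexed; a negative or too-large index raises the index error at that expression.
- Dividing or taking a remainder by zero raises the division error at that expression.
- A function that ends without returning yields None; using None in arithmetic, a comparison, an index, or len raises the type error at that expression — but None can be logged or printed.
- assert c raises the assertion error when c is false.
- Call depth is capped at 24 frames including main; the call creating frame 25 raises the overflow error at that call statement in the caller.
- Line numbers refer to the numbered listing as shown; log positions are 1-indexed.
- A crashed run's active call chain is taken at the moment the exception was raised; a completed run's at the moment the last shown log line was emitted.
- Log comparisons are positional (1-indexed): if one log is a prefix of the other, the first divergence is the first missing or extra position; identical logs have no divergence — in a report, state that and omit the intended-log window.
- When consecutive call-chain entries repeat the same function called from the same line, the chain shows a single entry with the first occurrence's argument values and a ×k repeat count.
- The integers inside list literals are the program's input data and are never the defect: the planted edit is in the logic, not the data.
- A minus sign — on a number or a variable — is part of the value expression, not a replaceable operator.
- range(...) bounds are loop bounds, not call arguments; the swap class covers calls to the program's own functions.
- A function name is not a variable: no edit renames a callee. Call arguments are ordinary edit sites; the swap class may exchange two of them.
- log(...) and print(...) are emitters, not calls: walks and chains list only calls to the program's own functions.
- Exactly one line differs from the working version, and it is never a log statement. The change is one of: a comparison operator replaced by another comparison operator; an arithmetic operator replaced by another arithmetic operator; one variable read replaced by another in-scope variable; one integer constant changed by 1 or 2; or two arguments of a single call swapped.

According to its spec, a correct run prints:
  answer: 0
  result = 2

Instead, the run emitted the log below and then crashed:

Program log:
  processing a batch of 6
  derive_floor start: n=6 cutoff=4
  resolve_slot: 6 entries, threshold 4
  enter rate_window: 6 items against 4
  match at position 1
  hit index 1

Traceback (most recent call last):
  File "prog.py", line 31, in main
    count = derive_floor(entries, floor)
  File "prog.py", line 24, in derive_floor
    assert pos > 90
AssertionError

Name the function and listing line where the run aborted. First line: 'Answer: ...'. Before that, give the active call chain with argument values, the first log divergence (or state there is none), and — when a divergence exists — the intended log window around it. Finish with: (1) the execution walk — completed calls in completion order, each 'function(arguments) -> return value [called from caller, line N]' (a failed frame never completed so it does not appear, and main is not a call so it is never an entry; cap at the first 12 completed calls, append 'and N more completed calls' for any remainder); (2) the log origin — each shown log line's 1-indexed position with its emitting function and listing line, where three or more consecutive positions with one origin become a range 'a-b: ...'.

Answer: the error was raised in derive_floor, line 24.
Key observation: Only 6 log lines were emitted before the run died; the intended continuation was 'enter grade_run: left 8 right 4'.
Call chain: main -> derive_floor([7, 4, 11, 7, 3, 1], 4) (called at line 31).
First divergence: position 7; the shown log stops at 6 lines while the working version next logs 'enter grade_run: left 8 right 4'.
Intended log window:
  5: match at position 1
  6: hit index 1
  7: enter grade_run: left 8 right 4
  8: stage result 2
Execution walk:
  rate_window([7, 4, 11, 7, 3, 1], 4) -> 1  [called from resolve_slot, line 10]
  resolve_slot([7, 4, 11, 7, 3, 1], 4) -> 8  [called from derive_floor, line 23]
Log line origins:
  1: logged in main at line 30
  2: logged in derive_floor at line 22
  3: logged in resolve_slot at line 9
  4: logged in rate_window at line 2
  5: logged in rate_window at line 5
  6: logged in resolve_slot at line 11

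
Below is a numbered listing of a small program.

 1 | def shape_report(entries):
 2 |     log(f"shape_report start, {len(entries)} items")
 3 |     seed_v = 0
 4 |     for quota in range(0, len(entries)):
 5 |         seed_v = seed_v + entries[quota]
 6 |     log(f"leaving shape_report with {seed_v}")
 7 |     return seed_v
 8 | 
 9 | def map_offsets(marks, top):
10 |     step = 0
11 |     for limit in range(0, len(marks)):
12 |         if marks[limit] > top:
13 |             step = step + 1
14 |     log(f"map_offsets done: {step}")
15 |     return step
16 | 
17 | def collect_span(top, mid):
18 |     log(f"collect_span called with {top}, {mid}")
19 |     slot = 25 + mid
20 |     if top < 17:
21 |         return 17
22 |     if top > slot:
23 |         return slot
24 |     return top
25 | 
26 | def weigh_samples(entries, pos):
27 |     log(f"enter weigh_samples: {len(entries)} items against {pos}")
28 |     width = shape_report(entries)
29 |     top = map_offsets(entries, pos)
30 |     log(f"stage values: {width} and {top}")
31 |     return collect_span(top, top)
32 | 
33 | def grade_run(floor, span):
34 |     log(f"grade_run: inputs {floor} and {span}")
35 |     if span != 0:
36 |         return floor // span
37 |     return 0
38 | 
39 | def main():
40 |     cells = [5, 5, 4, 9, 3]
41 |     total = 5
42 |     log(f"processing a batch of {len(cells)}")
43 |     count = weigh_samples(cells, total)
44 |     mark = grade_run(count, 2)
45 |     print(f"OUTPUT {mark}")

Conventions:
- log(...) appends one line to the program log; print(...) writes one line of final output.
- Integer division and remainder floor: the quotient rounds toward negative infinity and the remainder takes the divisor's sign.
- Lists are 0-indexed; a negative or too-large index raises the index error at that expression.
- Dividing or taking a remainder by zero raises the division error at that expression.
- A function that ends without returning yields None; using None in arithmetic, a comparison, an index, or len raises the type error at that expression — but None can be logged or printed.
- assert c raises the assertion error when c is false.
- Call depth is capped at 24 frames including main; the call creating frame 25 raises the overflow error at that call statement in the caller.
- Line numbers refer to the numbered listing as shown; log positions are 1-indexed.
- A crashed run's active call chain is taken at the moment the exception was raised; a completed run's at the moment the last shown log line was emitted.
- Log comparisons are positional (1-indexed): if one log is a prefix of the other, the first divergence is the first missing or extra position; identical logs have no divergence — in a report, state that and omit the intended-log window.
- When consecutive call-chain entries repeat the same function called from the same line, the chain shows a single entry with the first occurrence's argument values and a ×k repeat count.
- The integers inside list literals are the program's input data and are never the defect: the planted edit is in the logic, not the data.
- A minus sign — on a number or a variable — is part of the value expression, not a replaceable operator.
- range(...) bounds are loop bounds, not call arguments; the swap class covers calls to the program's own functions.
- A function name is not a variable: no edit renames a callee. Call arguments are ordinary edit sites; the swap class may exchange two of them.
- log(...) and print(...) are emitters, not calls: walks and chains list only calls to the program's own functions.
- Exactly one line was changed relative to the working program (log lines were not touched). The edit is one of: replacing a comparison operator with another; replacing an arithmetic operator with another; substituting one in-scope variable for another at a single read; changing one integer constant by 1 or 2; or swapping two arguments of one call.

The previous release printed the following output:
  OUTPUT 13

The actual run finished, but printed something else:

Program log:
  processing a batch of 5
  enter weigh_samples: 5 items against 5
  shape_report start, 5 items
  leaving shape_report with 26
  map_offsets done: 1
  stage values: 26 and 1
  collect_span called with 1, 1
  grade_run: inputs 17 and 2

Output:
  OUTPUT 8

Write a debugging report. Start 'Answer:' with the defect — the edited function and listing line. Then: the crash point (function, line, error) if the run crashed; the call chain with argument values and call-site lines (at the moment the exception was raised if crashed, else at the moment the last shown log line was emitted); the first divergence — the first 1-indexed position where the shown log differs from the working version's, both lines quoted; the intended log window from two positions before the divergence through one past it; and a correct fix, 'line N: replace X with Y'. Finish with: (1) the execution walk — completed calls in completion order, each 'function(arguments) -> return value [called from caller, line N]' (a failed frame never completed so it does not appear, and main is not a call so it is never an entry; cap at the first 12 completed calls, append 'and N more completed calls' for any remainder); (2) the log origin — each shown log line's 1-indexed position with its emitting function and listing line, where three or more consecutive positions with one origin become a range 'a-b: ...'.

Answer: the defect is in weigh_samples at line 31.
Key observation: At log position 7 the runs split — shown 'collect_span called with 1, 1', but the working version logs 'collect_span called with 26, 1'.
Call chain: main -> grade_run(17, 2) (called at line 44).
First divergence: position 7; shown 'collect_span called with 1, 1' vs intended 'collect_span called with 26, 1'.
Intended log window:
  5: map_offsets done: 1
  6: stage values: 26 and 1
  7: collect_span called with 26, 1
  8: grade_run: inputs 26 and 2
Execution walk:
  shape_report([5, 5, 4, 9, 3]) -> 26  [called from weigh_samples, line 28]
  map_offsets([5, 5, 4, 9, 3], 5) -> 1  [called from weigh_samples, line 29]
  collect_span(1, 1) -> 17  [called from weigh_samples, line 31]
  weigh_samples([5, 5, 4, 9, 3], 5) -> 17  [called from main, line 43]
  grade_run(17, 2) -> 8  [called from main, line 44]
Log line origins:
  1 — main, line 42
  2 — weigh_samples, line 27
  3 — shape_report, line 2
  4 — shape_report, line 6
  5 — map_offsets, line 14
  6 — weigh_samples, line 30
  7 — collect_span, line 18
  8 — grade_run, line 34
A correct fix: line 31: replace `collect_span(top, top)` with `collect_span(width, top)`.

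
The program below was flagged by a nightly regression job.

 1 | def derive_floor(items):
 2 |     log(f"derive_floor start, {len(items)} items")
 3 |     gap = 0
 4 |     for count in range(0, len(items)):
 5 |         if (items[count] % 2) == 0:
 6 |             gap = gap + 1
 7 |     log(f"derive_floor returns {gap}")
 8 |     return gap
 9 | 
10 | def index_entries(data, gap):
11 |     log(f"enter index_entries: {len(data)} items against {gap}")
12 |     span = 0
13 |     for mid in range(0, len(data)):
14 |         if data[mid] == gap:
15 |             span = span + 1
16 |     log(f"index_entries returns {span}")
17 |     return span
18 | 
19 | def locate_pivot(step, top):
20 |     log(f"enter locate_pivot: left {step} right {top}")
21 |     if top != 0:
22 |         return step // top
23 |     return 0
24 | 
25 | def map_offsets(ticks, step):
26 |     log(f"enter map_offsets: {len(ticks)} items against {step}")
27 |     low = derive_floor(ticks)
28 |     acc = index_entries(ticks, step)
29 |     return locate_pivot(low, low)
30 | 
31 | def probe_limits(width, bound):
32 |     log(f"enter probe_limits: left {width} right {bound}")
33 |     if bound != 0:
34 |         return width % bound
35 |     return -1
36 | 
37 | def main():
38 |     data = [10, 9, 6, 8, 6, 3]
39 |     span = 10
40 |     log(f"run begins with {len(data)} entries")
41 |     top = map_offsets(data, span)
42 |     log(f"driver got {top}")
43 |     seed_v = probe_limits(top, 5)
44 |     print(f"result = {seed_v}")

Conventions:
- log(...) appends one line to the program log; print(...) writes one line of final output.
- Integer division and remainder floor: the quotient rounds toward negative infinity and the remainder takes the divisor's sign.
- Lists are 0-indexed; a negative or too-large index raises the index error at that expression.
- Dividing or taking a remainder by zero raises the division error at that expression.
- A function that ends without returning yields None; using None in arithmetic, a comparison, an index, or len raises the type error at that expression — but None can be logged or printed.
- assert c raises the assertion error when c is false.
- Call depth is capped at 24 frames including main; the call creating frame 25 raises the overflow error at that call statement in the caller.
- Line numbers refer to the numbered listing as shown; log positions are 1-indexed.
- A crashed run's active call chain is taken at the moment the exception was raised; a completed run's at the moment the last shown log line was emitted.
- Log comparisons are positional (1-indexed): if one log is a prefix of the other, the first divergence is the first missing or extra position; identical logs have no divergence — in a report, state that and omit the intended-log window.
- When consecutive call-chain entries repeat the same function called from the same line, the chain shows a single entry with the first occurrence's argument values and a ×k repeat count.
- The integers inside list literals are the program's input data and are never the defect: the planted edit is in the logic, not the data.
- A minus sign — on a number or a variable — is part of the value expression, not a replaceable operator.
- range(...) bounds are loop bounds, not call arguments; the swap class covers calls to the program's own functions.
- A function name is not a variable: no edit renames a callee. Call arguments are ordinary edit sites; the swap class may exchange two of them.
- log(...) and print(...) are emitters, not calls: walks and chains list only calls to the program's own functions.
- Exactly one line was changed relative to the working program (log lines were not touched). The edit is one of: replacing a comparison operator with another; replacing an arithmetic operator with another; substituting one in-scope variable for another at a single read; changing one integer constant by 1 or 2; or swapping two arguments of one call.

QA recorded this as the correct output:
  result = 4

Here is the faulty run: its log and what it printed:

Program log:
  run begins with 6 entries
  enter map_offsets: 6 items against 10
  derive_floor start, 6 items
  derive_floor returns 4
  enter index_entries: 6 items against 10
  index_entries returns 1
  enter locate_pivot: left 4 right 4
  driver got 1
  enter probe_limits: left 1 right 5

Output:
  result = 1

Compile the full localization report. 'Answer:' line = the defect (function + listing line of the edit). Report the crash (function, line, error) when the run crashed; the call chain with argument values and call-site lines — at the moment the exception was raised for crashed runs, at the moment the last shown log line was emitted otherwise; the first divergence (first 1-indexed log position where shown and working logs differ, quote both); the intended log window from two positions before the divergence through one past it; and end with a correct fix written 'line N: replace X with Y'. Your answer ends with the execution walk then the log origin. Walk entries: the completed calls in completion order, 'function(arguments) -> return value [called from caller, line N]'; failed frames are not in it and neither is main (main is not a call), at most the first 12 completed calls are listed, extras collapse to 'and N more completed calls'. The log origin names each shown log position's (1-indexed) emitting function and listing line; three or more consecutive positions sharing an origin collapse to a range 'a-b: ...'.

Answer: the defect is in map_offsets at line 29.
Key observation: Everything matches until log position 7, which reads 'enter locate_pivot: left 4 right 4' in place of 'enter locate_pivot: left 4 right 1'.
Call chain: main -> probe_limits(1, 5) (called at line 43).
First divergence: position 7; shown 'enter locate_pivot: left 4 right 4' vs intended 'enter locate_pivot: left 4 right 1'.
Intended log window:
  5: enter index_entries: 6 items against 10
  6: index_entries returns 1
  7: enter locate_pivot: left 4 right 1
  8: driver got 4
Execution walk:
  derive_floor([10, 9, 6, 8, 6, 3]) -> 4  [called from map_offsets, line 27]
  index_entries([10, 9, 6, 8, 6, 3], 10) -> 1  [called from map_offsets, line 28]
  locate_pivot(4, 4) -> 1  [called from map_offsets, line 29]
  map_offsets([10, 9, 6, 8, 6, 3], 10) -> 1  [called from main, line 41]
  probe_limits(1, 5) -> 1  [called from main, line 43]
Origin of each log line:
  1: from main, line 40
  2: from map_offsets, line 26
  3: from derive_floor, line 2
  4: from derive_floor, line 7
  5: from index_entries, line 11
  6: from index_entries, line 16
  7: from locate_pivot, line 20
  8: from main, line 42
  9: from probe_limits, line 32
A correct fix: line 29: replace `locate_pivot(low, low)` with `locate_pivot(low, acc)`.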